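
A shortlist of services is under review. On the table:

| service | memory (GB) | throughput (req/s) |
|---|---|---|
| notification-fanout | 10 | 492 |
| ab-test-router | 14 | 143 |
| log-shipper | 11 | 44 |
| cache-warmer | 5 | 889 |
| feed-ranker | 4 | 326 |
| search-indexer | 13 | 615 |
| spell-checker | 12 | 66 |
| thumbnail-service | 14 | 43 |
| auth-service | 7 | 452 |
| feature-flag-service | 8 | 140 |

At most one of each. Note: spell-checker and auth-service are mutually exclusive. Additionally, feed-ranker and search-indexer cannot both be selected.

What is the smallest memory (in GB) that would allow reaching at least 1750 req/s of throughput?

22

Look for the lowest-memory combination reaching 1750.
Taking notification-fanout + cache-warmer + auth-service gives 1833 (≥ 1750) for 22 GB.
Below 22 GB the best achievable stays under 1750.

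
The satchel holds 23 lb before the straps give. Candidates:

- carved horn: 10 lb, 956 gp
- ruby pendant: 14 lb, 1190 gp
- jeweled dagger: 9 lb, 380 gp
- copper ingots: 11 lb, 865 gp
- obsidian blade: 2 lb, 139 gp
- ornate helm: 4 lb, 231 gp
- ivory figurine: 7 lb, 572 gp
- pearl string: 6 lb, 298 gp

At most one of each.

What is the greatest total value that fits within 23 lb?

1960

A density-first pass picks carved horn + obsidian blade + ornate helm + ivory figurine — 1898 at 23 lb.
Dropping ornate helm and ivory figurine frees 11 lb; slotting in copper ingots (11 lb) lifts the total to 1960 at 23 lb.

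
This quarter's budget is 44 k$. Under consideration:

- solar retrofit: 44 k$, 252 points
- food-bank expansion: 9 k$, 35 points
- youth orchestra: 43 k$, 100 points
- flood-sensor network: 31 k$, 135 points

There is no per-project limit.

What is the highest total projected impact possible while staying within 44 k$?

Best packing: solar retrofit — 44 k$, 252 total.
That's the maximum — no swap from here does better than 252.

252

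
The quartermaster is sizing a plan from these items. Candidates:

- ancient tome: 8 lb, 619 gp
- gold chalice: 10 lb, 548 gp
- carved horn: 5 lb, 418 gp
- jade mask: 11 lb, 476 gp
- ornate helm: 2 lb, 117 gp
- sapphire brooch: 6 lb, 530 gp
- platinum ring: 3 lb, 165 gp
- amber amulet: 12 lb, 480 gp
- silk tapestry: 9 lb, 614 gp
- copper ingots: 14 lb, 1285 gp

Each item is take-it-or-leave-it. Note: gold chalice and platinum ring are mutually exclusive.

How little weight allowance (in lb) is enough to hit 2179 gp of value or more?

25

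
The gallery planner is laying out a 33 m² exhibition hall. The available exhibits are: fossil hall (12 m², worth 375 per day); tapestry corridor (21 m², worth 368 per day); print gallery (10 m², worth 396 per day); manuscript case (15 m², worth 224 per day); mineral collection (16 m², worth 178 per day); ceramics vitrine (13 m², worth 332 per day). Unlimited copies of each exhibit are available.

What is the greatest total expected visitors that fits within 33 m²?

3×print gallery uses 30 of the 33 m² and totals 1188.
No other feasible combination exceeds 1188.

1188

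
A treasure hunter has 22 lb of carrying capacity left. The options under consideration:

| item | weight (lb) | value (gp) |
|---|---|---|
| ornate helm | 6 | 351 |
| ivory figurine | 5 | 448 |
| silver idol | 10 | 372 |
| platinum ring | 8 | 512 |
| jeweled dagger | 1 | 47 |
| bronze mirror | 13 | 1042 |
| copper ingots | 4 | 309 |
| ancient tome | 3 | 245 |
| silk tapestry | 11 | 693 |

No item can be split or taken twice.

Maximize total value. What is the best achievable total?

Taking the top-ratio items first gives ivory figurine + jeweled dagger + bronze mirror + ancient tome for 1782 (22 lb).
Replace jeweled dagger and ancient tome with copper ingots: the trade gains 17 net, giving 1799 at 22 lb.
Next best is ivory figurine + jeweled dagger + bronze mirror + ancient tome at 1782 (22 lb) — short by 17.

1799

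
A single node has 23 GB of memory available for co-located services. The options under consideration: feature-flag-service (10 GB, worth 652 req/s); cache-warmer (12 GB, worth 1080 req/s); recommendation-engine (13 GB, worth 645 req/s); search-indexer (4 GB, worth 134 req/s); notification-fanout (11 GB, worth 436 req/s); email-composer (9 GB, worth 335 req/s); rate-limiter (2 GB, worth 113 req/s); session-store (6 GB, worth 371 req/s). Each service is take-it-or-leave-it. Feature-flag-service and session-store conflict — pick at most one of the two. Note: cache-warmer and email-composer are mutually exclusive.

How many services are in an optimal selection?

2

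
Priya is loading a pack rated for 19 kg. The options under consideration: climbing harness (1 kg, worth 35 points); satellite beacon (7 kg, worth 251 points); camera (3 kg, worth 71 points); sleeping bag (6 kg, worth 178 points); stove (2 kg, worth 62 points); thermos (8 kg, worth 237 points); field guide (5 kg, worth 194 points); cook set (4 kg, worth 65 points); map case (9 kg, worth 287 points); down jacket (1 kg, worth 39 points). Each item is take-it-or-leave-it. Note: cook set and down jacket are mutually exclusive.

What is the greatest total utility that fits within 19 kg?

Density check — down jacket 39.00, field guide 38.80, satellite beacon 35.86, climbing harness 35.00 are the best per kg.
Taking the top-ratio items first gives climbing harness + satellite beacon + camera + stove + field guide + down jacket for 652 (19 kg).
Dropping climbing harness and camera and stove frees 6 kg; slotting in sleeping bag (6 kg) lifts the total to 662 at 19 kg.

662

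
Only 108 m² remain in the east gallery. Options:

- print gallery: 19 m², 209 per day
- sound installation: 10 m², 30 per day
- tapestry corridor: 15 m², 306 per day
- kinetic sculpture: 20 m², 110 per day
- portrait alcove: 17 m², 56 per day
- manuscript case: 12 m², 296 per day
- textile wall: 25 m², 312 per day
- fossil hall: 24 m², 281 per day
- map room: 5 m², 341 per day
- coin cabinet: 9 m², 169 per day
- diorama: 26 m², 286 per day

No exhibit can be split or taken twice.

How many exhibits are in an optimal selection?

Optimal total is 1822.
tapestry corridor + manuscript case + textile wall + fossil hall + map room + diorama hits 1822 at 107 m².
All optima have 6 exhibits.

6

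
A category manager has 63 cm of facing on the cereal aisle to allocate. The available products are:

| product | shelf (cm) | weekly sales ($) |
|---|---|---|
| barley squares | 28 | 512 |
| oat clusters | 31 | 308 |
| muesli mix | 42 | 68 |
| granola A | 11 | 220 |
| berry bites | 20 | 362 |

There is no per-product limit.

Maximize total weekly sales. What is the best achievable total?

1172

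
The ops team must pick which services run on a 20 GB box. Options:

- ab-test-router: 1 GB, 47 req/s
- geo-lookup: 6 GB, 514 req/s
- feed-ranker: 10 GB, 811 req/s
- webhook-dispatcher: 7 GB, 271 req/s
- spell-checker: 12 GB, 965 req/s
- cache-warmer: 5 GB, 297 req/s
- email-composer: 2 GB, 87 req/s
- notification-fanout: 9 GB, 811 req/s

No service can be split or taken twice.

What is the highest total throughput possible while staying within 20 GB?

A density-first pass picks geo-lookup + cache-warmer + notification-fanout — 1622 at 20 GB.
The 11 GB tied up in geo-lookup and cache-warmer is better spent on ab-test-router + feed-ranker — total rises to 1669 (20 GB).
Every other selection either busts 20 GB or fails to beat 1669.

1669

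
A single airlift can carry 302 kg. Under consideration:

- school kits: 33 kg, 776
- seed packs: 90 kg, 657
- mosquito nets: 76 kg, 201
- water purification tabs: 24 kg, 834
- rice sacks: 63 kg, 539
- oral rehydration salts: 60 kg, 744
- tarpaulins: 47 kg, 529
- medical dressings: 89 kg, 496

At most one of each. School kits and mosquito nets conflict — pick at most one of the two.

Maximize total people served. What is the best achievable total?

Density check — water purification tabs 34.75, school kits 23.52, oral rehydration salts 12.40, tarpaulins 11.26 are the best per kg.
A density-first pass picks school kits + water purification tabs + rice sacks + oral rehydration salts + tarpaulins — 3422 at 227 kg.
Replace tarpaulins with seed packs: the trade gains 128 net, giving 3550 at 270 kg.
No other feasible combination exceeds 3550.

3550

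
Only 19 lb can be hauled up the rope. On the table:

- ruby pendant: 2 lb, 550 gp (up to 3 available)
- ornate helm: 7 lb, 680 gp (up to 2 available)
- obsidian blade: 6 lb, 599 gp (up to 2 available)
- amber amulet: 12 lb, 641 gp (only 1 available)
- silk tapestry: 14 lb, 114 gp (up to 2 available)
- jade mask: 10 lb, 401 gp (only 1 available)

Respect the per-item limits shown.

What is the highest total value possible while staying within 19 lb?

Density check — ruby pendant 275.00, obsidian blade 99.83, ornate helm 97.14, amber amulet 53.42 are the best per lb.
Greedy by ratio would take 3×ruby pendant + 2×obsidian blade: 18 lb used, total 2848.
The 6 lb tied up in obsidian blade is better spent on ornate helm — total rises to 2929 (19 lb).
Nothing else within 19 lb beats 2929.

2929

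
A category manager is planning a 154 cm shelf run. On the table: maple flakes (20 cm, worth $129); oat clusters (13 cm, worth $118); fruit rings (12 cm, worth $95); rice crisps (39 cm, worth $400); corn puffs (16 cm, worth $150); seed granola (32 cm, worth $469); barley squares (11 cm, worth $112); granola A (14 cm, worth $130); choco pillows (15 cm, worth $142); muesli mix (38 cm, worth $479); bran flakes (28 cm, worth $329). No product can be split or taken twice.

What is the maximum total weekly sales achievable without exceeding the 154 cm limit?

1827

Greedy by ratio would take rice crisps + seed granola + barley squares + muesli mix + bran flakes: 148 cm used, total 1789.
The 11 cm tied up in barley squares is better spent on corn puffs — total rises to 1827 (153 cm).
An exhaustive check of the 2048 subsets confirms 1827.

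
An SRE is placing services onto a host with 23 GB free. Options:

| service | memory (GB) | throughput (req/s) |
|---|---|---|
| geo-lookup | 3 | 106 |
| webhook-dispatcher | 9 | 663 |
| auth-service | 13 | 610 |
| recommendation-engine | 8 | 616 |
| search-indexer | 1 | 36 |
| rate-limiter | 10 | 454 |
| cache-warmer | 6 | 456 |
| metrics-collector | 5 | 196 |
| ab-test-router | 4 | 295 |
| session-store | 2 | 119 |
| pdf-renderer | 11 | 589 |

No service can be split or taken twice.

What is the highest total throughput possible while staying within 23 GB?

1735

Ranking by ratio (throughput/GB): recommendation-engine 77.00, cache-warmer 76.00, ab-test-router 73.75.
Greedy by ratio would take recommendation-engine + search-indexer + cache-warmer + ab-test-router + session-store: 21 GB used, total 1522.
Dropping search-indexer and ab-test-router and session-store frees 7 GB; slotting in webhook-dispatcher (9 GB) lifts the total to 1735 at 23 GB.
Next best is webhook-dispatcher + recommendation-engine + ab-test-router + session-store at 1693 (23 GB) — short by 42.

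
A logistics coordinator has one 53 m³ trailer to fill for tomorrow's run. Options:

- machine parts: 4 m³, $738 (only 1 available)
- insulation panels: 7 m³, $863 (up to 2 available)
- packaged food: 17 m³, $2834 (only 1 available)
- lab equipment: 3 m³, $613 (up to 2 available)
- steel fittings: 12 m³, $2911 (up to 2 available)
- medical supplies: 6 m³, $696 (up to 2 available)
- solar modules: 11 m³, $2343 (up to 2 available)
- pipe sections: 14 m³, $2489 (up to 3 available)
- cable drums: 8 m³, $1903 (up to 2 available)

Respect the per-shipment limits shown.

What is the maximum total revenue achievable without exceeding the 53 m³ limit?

12032

Taking the top-ratio shipments first gives 2×steel fittings + solar modules + 2×cable drums for 11971 (51 m³).
The 8 m³ tied up in cable drums is better spent on machine parts + 2×lab equipment — total rises to 12032 (53 m³).
Nothing else within 53 m³ beats 12032.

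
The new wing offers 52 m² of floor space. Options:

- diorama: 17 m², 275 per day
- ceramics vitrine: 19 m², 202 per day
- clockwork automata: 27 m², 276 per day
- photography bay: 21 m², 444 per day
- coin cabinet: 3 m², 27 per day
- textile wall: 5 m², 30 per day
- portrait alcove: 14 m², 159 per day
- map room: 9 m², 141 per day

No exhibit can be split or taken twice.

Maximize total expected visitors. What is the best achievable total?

Filling by ratio: diorama + photography bay + coin cabinet + map room for 887, with 2 m² left unused.
Replace coin cabinet with textile wall: the trade gains 3 net, giving 890 at 52 m².

890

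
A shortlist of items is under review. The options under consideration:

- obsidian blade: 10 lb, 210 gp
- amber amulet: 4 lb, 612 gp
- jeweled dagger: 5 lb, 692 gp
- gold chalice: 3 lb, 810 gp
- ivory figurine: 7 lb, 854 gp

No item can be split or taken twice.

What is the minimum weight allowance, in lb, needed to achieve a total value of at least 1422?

7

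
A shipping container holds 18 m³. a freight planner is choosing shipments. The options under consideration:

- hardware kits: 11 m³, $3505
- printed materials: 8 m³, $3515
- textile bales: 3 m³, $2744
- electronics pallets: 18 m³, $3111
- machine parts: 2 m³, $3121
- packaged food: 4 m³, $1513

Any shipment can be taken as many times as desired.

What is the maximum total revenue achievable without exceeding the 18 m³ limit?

The ratio ordering already packs tightly: 9×machine parts, 18 m³, 28089.
That's the maximum — no swap from here does better than 28089.

28089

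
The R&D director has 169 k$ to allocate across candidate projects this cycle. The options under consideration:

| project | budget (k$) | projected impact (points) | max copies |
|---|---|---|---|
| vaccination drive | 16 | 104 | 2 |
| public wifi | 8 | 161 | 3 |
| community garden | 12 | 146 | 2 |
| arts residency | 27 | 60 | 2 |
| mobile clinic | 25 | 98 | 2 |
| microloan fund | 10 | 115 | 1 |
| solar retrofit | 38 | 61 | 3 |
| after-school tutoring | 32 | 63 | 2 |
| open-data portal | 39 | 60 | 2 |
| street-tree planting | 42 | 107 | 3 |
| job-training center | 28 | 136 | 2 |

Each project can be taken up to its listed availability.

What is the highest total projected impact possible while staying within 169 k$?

Taking the top-ratio projects first gives 2×vaccination drive + 3×public wifi + 2×community garden + microloan fund + 2×job-training center for 1370 (146 k$).
Replace job-training center with 2×mobile clinic: the trade gains 60 net, giving 1430 at 168 k$.

1430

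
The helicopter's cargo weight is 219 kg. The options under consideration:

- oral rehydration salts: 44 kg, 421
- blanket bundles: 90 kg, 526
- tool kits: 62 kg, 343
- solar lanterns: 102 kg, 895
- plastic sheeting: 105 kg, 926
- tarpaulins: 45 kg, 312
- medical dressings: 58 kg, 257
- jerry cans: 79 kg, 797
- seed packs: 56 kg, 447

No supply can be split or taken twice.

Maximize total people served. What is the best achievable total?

Ranking by ratio (people served/kg): jerry cans 10.09, oral rehydration salts 9.57, plastic sheeting 8.82, solar lanterns 8.77.
A density-first pass picks oral rehydration salts + jerry cans + seed packs — 1665 at 179 kg.
Using the slack differently, solar lanterns + plastic sheeting comes to 1821 at 207 kg.

1821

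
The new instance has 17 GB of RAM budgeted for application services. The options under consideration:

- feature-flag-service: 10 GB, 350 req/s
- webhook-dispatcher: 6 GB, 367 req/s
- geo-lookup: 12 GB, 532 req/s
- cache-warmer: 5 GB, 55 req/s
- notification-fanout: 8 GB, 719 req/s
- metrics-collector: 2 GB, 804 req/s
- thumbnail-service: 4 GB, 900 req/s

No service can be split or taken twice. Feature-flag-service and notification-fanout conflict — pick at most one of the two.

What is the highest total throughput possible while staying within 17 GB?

2423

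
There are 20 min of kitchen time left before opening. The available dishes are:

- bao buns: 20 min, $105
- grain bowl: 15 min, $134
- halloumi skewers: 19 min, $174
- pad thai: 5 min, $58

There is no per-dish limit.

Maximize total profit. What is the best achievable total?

232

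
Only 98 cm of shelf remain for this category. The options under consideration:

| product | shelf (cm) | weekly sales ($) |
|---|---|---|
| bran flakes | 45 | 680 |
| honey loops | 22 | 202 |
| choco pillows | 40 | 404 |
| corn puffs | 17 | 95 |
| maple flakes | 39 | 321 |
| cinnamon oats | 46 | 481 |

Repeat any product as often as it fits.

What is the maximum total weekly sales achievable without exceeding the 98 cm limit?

1360

2×bran flakes uses 90 of the 98 cm and totals 1360.
The spare 8 cm is too small for any remaining product, and no exchange beats 1360.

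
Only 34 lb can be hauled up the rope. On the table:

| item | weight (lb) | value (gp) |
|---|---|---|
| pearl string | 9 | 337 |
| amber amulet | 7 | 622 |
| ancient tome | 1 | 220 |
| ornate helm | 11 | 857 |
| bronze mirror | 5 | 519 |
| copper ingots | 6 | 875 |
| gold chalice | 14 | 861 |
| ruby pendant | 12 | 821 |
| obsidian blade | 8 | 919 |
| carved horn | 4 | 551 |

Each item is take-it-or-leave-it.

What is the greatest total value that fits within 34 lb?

3721

Taking the top-ratio items first gives amber amulet + ancient tome + bronze mirror + copper ingots + obsidian blade + carved horn for 3706 (31 lb).
Dropping amber amulet and ancient tome frees 8 lb; slotting in ornate helm (11 lb) lifts the total to 3721 at 34 lb.
Next best is amber amulet + ancient tome + bronze mirror + copper ingots + obsidian blade + carved horn at 3706 (31 lb) — short by 15.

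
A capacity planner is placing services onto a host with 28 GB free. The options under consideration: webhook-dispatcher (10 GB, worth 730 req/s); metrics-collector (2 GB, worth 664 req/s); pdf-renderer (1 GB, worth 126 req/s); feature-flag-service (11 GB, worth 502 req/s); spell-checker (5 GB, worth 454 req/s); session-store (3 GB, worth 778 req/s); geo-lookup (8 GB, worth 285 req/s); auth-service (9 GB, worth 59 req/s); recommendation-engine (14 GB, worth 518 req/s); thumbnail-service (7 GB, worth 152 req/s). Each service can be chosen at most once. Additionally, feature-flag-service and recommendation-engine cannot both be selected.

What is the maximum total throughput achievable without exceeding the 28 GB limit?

2911

Density check — metrics-collector 332.00, session-store 259.33, pdf-renderer 126.00, spell-checker 90.80 are the best per GB.
Greedy by ratio would take webhook-dispatcher + metrics-collector + pdf-renderer + spell-checker + session-store + thumbnail-service: 28 GB used, total 2904.
Replace pdf-renderer and thumbnail-service with geo-lookup: the trade gains 7 net, giving 2911 at 28 GB.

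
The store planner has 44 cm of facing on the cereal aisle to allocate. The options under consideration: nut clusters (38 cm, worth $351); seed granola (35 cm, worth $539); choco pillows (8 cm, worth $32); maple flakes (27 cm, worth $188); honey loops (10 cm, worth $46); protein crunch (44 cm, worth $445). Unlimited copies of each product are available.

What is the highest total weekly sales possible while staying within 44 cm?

571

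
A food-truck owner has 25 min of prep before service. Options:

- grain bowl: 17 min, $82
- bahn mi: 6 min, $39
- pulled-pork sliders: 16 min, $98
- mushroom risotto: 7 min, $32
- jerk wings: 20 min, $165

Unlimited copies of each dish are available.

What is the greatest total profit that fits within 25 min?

165

Jerk wings uses 20 of the 25 min and totals 165.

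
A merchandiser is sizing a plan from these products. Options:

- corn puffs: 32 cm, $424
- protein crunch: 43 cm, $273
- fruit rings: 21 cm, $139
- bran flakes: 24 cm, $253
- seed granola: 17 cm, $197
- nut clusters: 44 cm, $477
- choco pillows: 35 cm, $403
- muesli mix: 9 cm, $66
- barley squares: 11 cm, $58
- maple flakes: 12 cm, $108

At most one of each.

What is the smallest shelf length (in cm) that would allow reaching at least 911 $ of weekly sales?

Need the lightest bundle worth ≥ 911.
corn puffs + choco pillows + maple flakes reaches 935 using 79 cm.
Any bundle with less than 79 cm falls short of 911.

79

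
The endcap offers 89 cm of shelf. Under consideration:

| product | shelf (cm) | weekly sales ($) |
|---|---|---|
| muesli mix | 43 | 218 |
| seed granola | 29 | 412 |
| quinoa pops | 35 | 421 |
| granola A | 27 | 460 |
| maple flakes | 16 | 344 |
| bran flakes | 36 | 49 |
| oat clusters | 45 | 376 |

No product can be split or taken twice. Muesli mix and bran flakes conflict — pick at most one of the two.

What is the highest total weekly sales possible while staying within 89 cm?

Ranking by ratio (weekly sales/cm): maple flakes 21.50, granola A 17.04, seed granola 14.21, quinoa pops 12.03.
Greedy by ratio would take seed granola + granola A + maple flakes: 72 cm used, total 1216.
The 29 cm tied up in seed granola is better spent on quinoa pops — total rises to 1225 (78 cm).
Runner-up seed granola + granola A + maple flakes tops out at 1216.

1225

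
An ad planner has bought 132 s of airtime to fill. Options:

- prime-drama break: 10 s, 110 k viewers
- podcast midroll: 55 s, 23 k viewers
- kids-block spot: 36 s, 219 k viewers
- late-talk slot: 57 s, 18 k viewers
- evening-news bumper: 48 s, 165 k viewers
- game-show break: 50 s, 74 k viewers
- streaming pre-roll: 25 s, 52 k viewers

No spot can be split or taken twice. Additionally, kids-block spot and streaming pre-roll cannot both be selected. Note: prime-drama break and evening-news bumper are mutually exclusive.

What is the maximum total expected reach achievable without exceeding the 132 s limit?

403

Taking prime-drama break + kids-block spot + game-show break: 96 s used, 403 in expected reach.
That's the maximum — no feasible swap from here does better than 403.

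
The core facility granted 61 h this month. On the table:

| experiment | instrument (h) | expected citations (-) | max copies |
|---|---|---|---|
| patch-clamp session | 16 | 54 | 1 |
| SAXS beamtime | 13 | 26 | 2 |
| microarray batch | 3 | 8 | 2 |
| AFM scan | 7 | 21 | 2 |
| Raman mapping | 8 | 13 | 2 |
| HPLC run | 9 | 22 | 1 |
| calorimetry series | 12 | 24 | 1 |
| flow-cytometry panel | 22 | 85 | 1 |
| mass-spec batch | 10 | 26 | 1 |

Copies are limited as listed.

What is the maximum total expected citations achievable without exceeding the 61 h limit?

203

Filling by ratio: patch-clamp session + 2×microarray batch + 2×AFM scan + flow-cytometry panel for 197, with 3 h left unused.
Dropping 2×microarray batch frees 6 h; slotting in HPLC run (9 h) lifts the total to 203 at 61 h.
Nothing else within 61 h beats 203.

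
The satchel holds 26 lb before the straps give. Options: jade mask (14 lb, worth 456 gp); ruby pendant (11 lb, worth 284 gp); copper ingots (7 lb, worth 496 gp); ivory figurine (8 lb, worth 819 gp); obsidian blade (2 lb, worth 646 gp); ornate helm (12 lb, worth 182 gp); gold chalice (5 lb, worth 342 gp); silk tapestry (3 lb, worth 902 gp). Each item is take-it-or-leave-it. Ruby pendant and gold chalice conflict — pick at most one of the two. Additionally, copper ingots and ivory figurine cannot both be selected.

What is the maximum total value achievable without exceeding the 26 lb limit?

Ivory figurine + obsidian blade + gold chalice + silk tapestry uses 18 of the 26 lb and totals 2709.

2709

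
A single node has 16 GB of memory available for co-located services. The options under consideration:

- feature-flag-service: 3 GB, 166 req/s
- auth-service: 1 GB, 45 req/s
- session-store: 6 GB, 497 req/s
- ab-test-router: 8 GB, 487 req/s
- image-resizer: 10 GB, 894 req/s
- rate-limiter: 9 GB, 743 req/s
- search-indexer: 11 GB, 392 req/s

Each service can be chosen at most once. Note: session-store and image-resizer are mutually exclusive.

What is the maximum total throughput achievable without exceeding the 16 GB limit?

Auth-service + session-store + rate-limiter uses 16 of the 16 GB and totals 1285.
Every other selection either busts 16 GB or breaks a pairing rule or fails to beat 1285.

1285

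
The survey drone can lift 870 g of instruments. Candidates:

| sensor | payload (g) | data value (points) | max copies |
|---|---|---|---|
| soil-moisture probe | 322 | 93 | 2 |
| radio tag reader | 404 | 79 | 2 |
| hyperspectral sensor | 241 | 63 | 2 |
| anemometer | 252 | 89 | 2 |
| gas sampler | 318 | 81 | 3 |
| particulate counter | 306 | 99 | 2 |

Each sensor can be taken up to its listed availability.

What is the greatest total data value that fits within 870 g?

287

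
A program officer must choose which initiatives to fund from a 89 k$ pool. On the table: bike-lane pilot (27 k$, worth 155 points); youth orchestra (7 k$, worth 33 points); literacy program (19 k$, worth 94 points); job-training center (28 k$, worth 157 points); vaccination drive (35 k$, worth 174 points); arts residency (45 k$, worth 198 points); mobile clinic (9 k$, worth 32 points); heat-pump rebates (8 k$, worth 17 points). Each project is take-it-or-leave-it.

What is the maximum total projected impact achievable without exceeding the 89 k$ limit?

458

Greedy by ratio would take bike-lane pilot + youth orchestra + literacy program + job-training center + heat-pump rebates: 89 k$ used, total 456.
Replace bike-lane pilot and heat-pump rebates with vaccination drive: the trade gains 2 net, giving 458 at 89 k$.
Nothing else within 89 k$ beats 458.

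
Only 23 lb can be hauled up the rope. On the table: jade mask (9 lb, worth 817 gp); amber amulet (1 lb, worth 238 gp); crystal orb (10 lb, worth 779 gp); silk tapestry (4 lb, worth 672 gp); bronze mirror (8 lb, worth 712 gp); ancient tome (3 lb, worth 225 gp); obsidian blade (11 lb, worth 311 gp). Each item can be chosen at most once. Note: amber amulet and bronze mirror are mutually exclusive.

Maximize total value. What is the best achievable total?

By value per lb: amber amulet 238.00, silk tapestry 168.00, jade mask 90.78, bronze mirror 89.00 lead.
Taking jade mask + crystal orb + silk tapestry: 23 lb used, 2268 in value.

2268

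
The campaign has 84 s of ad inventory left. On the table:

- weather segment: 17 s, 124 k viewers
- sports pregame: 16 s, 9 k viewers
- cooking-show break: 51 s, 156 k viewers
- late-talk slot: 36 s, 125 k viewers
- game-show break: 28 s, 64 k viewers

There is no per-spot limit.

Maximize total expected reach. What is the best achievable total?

505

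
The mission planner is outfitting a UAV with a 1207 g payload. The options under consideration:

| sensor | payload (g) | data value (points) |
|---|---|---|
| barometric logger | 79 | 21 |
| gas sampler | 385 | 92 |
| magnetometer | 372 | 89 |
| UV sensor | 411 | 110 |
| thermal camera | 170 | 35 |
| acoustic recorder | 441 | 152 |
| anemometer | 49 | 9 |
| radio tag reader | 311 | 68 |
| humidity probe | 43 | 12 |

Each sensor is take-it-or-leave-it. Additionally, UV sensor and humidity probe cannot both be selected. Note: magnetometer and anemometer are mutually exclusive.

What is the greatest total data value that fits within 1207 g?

Ranking by ratio (data value/g): acoustic recorder 0.34, humidity probe 0.28, UV sensor 0.27.
Gas sampler + magnetometer + acoustic recorder uses 1198 of the 1207 g and totals 333.
Nothing else feasible within 1207 g beats 333.

333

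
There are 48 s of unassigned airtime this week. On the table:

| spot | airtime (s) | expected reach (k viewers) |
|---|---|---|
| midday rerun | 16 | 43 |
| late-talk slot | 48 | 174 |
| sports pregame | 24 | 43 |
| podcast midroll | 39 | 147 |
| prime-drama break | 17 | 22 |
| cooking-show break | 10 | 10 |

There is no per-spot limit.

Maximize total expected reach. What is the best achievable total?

Density check — podcast midroll 3.77, late-talk slot 3.62, midday rerun 2.69 are the best per s.
A density-first pass picks podcast midroll — 147 at 39 s.
The 39 s tied up in podcast midroll is better spent on late-talk slot — total rises to 174 (48 s).
Every other selection either busts 48 s or fails to beat 174.

174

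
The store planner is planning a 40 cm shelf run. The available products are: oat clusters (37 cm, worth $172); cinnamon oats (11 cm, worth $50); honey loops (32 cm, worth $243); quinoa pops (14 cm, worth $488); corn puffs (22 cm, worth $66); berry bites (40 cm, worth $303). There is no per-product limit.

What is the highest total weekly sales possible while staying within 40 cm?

Cinnamon oats + 2×quinoa pops uses 39 of the 40 cm and totals 1026.

1026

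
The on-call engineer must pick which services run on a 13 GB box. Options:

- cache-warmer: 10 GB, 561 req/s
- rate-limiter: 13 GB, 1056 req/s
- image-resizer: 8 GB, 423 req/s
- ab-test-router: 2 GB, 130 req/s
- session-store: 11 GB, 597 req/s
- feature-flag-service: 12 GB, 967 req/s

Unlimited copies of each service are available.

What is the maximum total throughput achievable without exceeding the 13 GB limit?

1056

Ranking by ratio (throughput/GB): rate-limiter 81.23, feature-flag-service 80.58, ab-test-router 65.00.
Taking rate-limiter: 13 GB used, 1056 in throughput.
No other feasible combination exceeds 1056.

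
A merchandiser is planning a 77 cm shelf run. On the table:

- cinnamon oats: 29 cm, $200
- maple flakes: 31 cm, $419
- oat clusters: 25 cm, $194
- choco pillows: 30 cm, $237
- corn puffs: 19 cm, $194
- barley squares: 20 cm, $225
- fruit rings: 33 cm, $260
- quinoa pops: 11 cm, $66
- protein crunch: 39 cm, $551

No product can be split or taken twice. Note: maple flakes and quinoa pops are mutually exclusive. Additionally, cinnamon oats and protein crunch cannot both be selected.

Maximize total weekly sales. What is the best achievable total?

Density check — protein crunch 14.13, maple flakes 13.52, barley squares 11.25 are the best per cm.
Maple flakes + protein crunch uses 70 of the 77 cm and totals 970.
The closest alternative, barley squares + quinoa pops + protein crunch, reaches only 842.

970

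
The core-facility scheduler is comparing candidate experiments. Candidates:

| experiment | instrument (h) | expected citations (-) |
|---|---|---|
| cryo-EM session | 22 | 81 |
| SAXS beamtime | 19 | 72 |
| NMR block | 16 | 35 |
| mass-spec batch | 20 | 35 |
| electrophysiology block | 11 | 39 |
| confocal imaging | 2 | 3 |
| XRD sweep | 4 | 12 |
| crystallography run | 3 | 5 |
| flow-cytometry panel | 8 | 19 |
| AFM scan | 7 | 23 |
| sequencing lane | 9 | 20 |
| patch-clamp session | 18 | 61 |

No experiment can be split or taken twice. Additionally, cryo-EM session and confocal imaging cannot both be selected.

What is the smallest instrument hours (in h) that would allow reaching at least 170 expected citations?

48

Need the lightest bundle worth ≥ 170.
Taking cryo-EM session + SAXS beamtime + XRD sweep + crystallography run gives 170 (≥ 170) for 48 h.
No combination under 48 h hits 170.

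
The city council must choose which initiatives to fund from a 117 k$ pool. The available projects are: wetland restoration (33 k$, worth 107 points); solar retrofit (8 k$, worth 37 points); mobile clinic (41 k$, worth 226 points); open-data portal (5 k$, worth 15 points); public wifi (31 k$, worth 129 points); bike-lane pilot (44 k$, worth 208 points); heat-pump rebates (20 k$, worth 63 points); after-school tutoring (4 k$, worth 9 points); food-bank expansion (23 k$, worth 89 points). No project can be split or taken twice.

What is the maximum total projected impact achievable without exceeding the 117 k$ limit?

563

Greedy by ratio would take solar retrofit + mobile clinic + bike-lane pilot + food-bank expansion: 116 k$ used, total 560.
Dropping solar retrofit and food-bank expansion frees 31 k$; slotting in public wifi (31 k$) lifts the total to 563 at 116 k$.
Runner-up solar retrofit + mobile clinic + bike-lane pilot + food-bank expansion tops out at 560.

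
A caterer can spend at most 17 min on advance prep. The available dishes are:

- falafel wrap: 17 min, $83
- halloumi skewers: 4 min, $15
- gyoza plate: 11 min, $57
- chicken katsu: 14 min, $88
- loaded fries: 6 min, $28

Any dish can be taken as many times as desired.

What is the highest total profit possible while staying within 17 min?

Taking chicken katsu: 14 min used, 88 in profit.
Nothing else within 17 min beats 88.

88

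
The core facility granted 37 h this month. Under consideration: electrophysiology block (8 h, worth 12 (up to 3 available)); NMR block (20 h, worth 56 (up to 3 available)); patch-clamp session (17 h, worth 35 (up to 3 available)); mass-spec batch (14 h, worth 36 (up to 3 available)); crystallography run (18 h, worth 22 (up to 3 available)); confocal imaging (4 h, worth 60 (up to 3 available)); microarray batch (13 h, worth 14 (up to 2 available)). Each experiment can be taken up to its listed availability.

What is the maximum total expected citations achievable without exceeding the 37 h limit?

236

Density check — confocal imaging 15.00, NMR block 2.80, mass-spec batch 2.57, patch-clamp session 2.06 are the best per h.
Taking NMR block + 3×confocal imaging: 32 h used, 236 in expected citations.
Every other selection either busts 37 h or exceeds an availability limit or fails to beat 236.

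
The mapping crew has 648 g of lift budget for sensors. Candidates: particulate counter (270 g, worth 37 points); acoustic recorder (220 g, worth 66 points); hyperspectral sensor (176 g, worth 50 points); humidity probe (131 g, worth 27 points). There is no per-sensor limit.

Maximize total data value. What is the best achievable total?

By data value per g: acoustic recorder 0.30, hyperspectral sensor 0.28, humidity probe 0.21, particulate counter 0.14 lead.
2×acoustic recorder + hyperspectral sensor uses 616 of the 648 g and totals 182.
No other feasible combination exceeds 182.

182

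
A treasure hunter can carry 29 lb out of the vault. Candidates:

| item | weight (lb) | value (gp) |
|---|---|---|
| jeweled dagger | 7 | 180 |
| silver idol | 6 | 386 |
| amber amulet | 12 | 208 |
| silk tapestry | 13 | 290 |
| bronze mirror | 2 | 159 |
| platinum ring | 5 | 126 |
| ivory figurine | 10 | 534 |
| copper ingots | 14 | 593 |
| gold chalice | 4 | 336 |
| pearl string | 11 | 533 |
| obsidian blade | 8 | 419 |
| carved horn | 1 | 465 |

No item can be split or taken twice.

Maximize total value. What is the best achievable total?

2140

Density check — carved horn 465.00, gold chalice 84.00, bronze mirror 79.50 are the best per lb.
A density-first pass picks silver idol + bronze mirror + platinum ring + ivory figurine + gold chalice + carved horn — 2006 at 28 lb.
The 7 lb tied up in bronze mirror and platinum ring is better spent on obsidian blade — total rises to 2140 (29 lb).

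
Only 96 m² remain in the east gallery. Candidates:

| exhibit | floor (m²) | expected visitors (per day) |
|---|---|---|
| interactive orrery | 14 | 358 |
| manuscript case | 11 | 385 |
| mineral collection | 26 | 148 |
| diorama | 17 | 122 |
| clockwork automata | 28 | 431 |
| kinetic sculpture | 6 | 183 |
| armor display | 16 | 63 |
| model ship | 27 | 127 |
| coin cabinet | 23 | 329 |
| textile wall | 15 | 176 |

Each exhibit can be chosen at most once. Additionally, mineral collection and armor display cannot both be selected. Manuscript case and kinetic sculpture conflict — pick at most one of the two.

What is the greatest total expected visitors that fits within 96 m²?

Taking interactive orrery + manuscript case + clockwork automata + coin cabinet + textile wall: 91 m² used, 1679 in expected visitors.
The closest alternative, interactive orrery + manuscript case + diorama + clockwork automata + coin cabinet, reaches only 1625.

1679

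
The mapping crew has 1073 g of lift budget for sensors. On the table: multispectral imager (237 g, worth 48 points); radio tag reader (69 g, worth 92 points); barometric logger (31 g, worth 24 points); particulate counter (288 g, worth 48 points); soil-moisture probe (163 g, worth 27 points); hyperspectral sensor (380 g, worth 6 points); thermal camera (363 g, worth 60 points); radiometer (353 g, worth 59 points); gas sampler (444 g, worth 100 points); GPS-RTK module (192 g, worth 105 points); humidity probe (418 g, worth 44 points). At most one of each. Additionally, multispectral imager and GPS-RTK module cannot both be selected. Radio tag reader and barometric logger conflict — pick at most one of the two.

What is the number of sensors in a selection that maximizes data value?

The maximum data value within 1073 g is 357.
One optimal bundle: radio tag reader + thermal camera + gas sampler + GPS-RTK module (1068 g).
Every optimal selection uses 4 sensors.

4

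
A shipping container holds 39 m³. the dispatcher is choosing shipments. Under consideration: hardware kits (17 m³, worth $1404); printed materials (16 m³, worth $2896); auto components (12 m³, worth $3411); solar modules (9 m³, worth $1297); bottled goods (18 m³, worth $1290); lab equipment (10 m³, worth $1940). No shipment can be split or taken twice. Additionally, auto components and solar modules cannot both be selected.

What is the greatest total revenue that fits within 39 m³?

8247

Ranking by ratio (revenue/m³): auto components 284.25, lab equipment 194.00, printed materials 181.00, solar modules 144.11.
Best packing: printed materials + auto components + lab equipment — 38 m³, 8247 total.
Nothing else feasible within 39 m³ beats 8247.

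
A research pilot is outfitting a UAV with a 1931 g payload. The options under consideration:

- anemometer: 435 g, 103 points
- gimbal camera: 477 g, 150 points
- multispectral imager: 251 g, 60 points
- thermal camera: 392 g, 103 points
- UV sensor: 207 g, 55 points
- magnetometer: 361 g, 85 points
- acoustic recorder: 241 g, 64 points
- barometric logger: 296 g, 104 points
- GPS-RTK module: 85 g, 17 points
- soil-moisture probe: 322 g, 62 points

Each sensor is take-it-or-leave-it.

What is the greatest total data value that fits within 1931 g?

The ratio heuristic lands on gimbal camera + multispectral imager + thermal camera + UV sensor + acoustic recorder + barometric logger (536) but leaves 67 g idle.
The 458 g tied up in multispectral imager and UV sensor is better spent on anemometer + GPS-RTK module — total rises to 541 (1926 g).
Next best is anemometer + gimbal camera + multispectral imager + UV sensor + acoustic recorder + barometric logger at 536 (1907 g) — short by 5.

541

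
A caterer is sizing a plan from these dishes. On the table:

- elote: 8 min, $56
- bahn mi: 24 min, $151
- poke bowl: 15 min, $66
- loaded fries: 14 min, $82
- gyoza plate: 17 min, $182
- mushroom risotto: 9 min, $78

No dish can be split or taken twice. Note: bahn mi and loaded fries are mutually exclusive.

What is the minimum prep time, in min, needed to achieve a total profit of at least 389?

48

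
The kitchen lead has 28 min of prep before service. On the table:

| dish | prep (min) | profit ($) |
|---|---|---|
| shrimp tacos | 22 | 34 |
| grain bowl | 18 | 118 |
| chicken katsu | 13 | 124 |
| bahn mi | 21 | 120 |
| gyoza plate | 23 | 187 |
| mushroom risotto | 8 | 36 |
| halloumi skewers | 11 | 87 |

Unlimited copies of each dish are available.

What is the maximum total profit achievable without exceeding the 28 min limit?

248

Ranking by ratio (profit/min): chicken katsu 9.54, gyoza plate 8.13, halloumi skewers 7.91.
Taking 2×chicken katsu: 26 min used, 248 in profit.
Nothing else within 28 min beats 248.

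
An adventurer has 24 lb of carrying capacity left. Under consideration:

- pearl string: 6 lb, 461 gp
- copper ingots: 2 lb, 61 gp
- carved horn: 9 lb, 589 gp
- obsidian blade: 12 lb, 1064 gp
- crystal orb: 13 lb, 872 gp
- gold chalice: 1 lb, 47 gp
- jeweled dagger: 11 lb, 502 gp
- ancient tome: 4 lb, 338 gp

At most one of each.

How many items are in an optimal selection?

Best achievable value is 1924.
pearl string + copper ingots + obsidian blade + ancient tome hits 1924 at 24 lb.
Any selection reaching 1924 contains exactly 4 items.

4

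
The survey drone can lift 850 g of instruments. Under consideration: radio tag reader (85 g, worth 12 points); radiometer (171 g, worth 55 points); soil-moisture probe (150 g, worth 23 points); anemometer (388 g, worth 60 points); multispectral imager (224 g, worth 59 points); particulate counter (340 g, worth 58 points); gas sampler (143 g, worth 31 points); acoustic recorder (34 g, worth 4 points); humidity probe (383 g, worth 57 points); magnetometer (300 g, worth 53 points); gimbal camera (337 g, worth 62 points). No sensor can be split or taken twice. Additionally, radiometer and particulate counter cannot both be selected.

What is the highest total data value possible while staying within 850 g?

Ranking by ratio (data value/g): radiometer 0.32, multispectral imager 0.26, gas sampler 0.22, gimbal camera 0.18.
Taking radiometer + multispectral imager + gas sampler + magnetometer: 838 g used, 198 in data value.

198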